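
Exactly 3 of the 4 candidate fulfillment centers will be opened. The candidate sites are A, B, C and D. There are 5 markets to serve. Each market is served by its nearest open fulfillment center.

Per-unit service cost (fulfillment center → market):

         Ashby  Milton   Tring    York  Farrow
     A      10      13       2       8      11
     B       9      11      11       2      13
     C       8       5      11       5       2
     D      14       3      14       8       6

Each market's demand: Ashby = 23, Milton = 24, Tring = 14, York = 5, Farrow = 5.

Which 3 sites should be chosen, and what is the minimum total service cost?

With exactly 3 open, each market uses its cheapest among the chosen.
{A, C, D}: Ashby→C 8·23=184, Milton→D 3·24=72, Tring→A 2·14=28, York→C 5·5=25, Farrow→C 2·5=10. Service cost 319.
{A, B, D}: service cost 347
{A, B, C}: service cost 352
Among all 4 size-3 choices, {A, C, D} is lowest.

Choose A, C and D; total service cost 319.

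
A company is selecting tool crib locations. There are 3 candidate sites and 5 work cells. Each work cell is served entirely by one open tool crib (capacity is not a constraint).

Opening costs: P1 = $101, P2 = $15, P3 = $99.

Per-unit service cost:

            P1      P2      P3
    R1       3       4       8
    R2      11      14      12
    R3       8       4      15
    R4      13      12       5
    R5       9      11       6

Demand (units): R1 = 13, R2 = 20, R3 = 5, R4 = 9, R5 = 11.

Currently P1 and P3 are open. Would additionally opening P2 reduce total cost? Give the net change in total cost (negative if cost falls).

Yes — net change −5 (cost falls by 5).

Current service cost with {P1, P3}: 410.
Adding P2: each work cell re-picks its cheapest; new service cost 390, saving 20.
Extra fixed cost: 15. Net change = 15 − 20 = -5.
(Totals: 610 → 605.)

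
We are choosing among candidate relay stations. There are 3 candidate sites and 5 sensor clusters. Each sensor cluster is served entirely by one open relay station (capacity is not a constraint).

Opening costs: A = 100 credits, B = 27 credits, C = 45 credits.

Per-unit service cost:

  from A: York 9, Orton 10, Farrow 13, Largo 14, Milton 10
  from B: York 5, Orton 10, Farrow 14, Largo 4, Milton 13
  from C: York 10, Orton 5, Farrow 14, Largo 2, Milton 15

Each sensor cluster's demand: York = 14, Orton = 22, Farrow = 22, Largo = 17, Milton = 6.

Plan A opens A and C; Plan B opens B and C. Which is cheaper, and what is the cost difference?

Plan A: {A, C}: York→A 9·14=126, Orton→C 5·22=110, Farrow→A 13·22=286, Largo→C 2·17=34, Milton→A 10·6=60. Service 616; fixed 145; total 761.
Plan B: {B, C}: York→B 5·14=70, Orton→C 5·22=110, Farrow→B 14·22=308, Largo→C 2·17=34, Milton→B 13·6=78. Service 600; fixed 72; total 672.
Difference: |761 − 672| = 89.

Plan B is cheaper by 89.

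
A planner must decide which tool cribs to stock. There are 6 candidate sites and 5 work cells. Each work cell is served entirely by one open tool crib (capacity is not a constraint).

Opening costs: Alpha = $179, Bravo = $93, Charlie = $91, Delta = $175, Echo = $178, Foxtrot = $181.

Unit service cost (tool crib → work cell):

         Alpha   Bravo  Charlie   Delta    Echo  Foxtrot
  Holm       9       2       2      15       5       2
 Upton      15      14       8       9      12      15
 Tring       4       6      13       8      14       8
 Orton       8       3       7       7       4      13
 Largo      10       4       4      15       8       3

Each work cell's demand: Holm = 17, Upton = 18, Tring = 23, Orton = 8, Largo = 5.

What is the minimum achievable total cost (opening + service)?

For any fixed open set, each work cell goes to its cheapest open site; total = fixed + service.
{Bravo, Charlie}: Holm→Bravo 2·17=34, Upton→Charlie 8·18=144, Tring→Bravo 6·23=138, Orton→Bravo 3·8=24, Largo→Bravo 4·5=20. Service 360; fixed 184; total 544.
{Bravo}: Holm→Bravo 2·17=34, Upton→Bravo 14·18=252, Tring→Bravo 6·23=138, Orton→Bravo 3·8=24, Largo→Bravo 4·5=20. Service 468; fixed 93; total 561.
{Alpha, Charlie}: service 346 + fixed 270 = 616
{Alpha, Bravo, Charlie, Delta, Echo, Foxtrot}: service 309 + fixed 897 = 1206
No other subset beats 544.

Minimum total cost: 544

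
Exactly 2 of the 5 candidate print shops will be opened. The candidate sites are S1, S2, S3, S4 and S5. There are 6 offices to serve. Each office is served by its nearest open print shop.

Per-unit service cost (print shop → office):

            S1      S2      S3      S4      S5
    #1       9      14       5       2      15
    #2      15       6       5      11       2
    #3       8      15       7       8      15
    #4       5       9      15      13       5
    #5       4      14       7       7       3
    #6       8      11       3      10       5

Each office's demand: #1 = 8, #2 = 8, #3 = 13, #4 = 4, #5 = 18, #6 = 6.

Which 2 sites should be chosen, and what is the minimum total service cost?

With exactly 2 open, each office uses its cheapest among the chosen.
{S3, S5}: #1→S3 5·8=40, #2→S5 2·8=16, #3→S3 7·13=91, #4→S5 5·4=20, #5→S5 3·18=54, #6→S3 3·6=18. Service cost 239.
{S4, S5}: service cost 240
{S1, S3}: service cost 281
Among all 10 size-2 choices, {S3, S5} is lowest.

Choose S3 and S5; total service cost 239.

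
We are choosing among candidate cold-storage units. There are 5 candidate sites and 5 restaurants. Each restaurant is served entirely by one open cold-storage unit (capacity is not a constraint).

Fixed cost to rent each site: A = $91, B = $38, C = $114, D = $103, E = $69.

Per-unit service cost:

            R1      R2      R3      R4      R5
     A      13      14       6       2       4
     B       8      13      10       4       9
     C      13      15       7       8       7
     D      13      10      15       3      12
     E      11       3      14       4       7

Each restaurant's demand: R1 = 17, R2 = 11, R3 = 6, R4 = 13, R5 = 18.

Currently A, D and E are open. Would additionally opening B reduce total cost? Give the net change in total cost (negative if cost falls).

Yes — net change −13 (cost falls by 13).

Current service cost with {A, D, E}: 354.
Adding B: each restaurant re-picks its cheapest; new service cost 303, saving 51.
Extra fixed cost: 38. Net change = 38 − 51 = -13.
(Totals: 617 → 604.)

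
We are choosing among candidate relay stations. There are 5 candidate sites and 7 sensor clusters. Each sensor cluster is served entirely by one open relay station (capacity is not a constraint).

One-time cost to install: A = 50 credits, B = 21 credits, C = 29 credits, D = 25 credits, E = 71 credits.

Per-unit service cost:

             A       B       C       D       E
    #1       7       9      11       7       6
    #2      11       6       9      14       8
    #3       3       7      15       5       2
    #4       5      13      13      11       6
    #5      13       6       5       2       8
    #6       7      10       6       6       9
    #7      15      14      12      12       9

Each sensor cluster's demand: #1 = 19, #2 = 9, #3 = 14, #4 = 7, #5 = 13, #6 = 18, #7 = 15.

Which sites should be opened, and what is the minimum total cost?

For any fixed open set, each sensor cluster goes to its cheapest open site; total = fixed + service.
{D, E}: #1→E 6·19=114, #2→E 8·9=72, #3→E 2·14=28, #4→E 6·7=42, #5→D 2·13=26, #6→D 6·18=108, #7→E 9·15=135. Service 525; fixed 96; total 621.
{B, D, E}: #1→E 6·19=114, #2→B 6·9=54, #3→E 2·14=28, #4→E 6·7=42, #5→D 2·13=26, #6→D 6·18=108, #7→E 9·15=135. Service 507; fixed 117; total 624.
{C, D, E}: #1→E 6·19=114, #2→E 8·9=72, #3→E 2·14=28, #4→E 6·7=42, #5→D 2·13=26, #6→C 6·18=108, #7→E 9·15=135. Service 525; fixed 125; total 650.
{A, B, C, D, E}: service 500 + fixed 196 = 696
No other subset beats 621.

Open D and E; minimum total cost 621.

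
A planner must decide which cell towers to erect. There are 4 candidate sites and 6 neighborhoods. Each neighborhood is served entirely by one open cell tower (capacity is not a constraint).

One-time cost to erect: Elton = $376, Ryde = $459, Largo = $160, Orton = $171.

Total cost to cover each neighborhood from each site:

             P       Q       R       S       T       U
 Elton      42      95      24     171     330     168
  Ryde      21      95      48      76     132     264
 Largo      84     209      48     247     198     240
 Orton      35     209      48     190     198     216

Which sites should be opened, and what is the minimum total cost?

Open Orton only; minimum total cost 1067.

For any fixed open set, each neighborhood goes to its cheapest open site; total = fixed + service.
{Orton}: P→Orton 35, Q→Orton 209, R→Orton 48, S→Orton 190, T→Orton 198, U→Orton 216. Service 896; fixed 171; total 1067.
{Ryde}: service 636 + fixed 459 = 1095
{Largo}: service 1026 + fixed 160 = 1186
{Elton, Ryde, Largo, Orton}: P→Ryde 21, Q→Elton 95, R→Elton 24, S→Ryde 76, T→Ryde 132, U→Elton 168. Service 516; fixed 1166; total 1682.
No other subset beats 1067.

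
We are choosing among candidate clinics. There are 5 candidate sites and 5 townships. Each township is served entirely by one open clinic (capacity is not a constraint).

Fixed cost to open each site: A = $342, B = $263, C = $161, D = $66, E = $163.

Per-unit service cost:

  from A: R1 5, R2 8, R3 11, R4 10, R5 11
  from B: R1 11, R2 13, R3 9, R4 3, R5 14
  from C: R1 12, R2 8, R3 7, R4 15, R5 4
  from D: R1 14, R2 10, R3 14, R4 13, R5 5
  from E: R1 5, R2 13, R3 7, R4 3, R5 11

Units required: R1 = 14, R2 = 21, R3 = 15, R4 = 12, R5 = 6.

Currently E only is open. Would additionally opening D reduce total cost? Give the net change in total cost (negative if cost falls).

Current service cost with {E}: 550.
Adding D: each township re-picks its cheapest; new service cost 451, saving 99.
Extra fixed cost: 66. Net change = 66 − 99 = -33.
(Totals: 713 → 680.)

Yes — net change −33 (cost falls by 33).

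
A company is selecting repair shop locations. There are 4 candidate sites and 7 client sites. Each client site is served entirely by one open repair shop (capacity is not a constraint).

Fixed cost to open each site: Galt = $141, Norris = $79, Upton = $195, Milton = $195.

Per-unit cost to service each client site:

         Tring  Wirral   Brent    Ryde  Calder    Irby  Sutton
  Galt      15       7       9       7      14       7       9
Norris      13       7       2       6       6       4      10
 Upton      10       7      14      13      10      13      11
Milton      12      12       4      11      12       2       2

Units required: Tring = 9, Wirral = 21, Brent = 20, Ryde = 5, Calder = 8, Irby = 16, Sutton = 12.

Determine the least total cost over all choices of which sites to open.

For any fixed open set, each client site goes to its cheapest open site; total = fixed + service.
{Norris}: Tring→Norris 13·9=117, Wirral→Norris 7·21=147, Brent→Norris 2·20=40, Ryde→Norris 6·5=30, Calder→Norris 6·8=48, Irby→Norris 4·16=64, Sutton→Norris 10·12=120. Service 566; fixed 79; total 645.
{Norris, Milton}: service 429 + fixed 274 = 703
{Galt, Norris}: Tring→Norris 13·9=117, Wirral→Galt 7·21=147, Brent→Norris 2·20=40, Ryde→Norris 6·5=30, Calder→Norris 6·8=48, Irby→Norris 4·16=64, Sutton→Galt 9·12=108. Service 554; fixed 220; total 774.
{Galt, Norris, Upton, Milton}: service 411 + fixed 610 = 1021
No other subset beats 645.

Minimum total cost: 645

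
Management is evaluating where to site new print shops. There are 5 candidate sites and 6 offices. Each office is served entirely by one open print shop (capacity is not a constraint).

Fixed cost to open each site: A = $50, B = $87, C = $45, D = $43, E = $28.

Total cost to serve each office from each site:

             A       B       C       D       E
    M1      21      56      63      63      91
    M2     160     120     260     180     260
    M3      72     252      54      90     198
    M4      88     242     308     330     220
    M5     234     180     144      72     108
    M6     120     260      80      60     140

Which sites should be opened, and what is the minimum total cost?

Open A and D; minimum total cost 566.

For any fixed open set, each office goes to its cheapest open site; total = fixed + service.
{A, D}: M1→A 21, M2→A 160, M3→A 72, M4→A 88, M5→D 72, M6→D 60. Service 473; fixed 93; total 566.
{A, C, D}: service 455 + fixed 138 = 593
{A, D, E}: service 473 + fixed 121 = 594
{A, B, C, D, E}: service 415 + fixed 253 = 668
No other subset beats 566.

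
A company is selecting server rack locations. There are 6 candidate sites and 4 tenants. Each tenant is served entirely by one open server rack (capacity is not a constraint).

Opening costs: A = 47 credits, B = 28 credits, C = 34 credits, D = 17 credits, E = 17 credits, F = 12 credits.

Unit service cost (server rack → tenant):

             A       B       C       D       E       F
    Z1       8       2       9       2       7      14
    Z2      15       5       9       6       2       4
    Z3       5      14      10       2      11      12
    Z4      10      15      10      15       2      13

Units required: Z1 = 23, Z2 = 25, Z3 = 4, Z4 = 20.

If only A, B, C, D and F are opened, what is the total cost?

Total cost: 492

Each tenant is assigned to its cheapest site among the open ones.
{A, B, C, D, F}: Z1→B 2·23=46, Z2→F 4·25=100, Z3→D 2·4=8, Z4→A 10·20=200. Service 354; fixed 138; total 492.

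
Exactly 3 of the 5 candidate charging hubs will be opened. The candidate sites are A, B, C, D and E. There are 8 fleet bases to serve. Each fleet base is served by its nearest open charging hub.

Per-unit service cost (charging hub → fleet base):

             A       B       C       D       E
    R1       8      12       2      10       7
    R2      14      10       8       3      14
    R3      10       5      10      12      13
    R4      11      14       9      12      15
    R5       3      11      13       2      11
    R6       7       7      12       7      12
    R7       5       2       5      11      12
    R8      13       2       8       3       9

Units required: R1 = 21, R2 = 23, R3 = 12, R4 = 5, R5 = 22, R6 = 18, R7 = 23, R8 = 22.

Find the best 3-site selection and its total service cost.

Choose B, C and D; total service cost 476.

With exactly 3 open, each fleet base uses its cheapest among the chosen.
{B, C, D}: R1→C 2·21=42, R2→D 3·23=69, R3→B 5·12=60, R4→C 9·5=45, R5→D 2·22=44, R6→B 7·18=126, R7→B 2·23=46, R8→B 2·22=44. Service cost 476.
{B, D, E}: service cost 596
{A, B, D}: service cost 612
Among all 10 size-3 choices, {B, C, D} is lowest.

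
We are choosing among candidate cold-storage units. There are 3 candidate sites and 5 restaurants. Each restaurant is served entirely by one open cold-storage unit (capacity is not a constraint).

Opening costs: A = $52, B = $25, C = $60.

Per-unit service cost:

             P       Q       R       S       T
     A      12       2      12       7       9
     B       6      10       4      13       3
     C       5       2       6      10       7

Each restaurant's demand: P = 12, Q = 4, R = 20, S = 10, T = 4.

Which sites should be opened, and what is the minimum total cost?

For any fixed open set, each restaurant goes to its cheapest open site; total = fixed + service.
{A, B}: P→B 6·12=72, Q→A 2·4=8, R→B 4·20=80, S→A 7·10=70, T→B 3·4=12. Service 242; fixed 77; total 319.
{B, C}: P→C 5·12=60, Q→C 2·4=8, R→B 4·20=80, S→C 10·10=100, T→B 3·4=12. Service 260; fixed 85; total 345.
{B}: P→B 6·12=72, Q→B 10·4=40, R→B 4·20=80, S→B 13·10=130, T→B 3·4=12. Service 334; fixed 25; total 359.
{A, B, C}: service 230 + fixed 137 = 367
No other subset beats 319.

Open A and B; minimum total cost 319.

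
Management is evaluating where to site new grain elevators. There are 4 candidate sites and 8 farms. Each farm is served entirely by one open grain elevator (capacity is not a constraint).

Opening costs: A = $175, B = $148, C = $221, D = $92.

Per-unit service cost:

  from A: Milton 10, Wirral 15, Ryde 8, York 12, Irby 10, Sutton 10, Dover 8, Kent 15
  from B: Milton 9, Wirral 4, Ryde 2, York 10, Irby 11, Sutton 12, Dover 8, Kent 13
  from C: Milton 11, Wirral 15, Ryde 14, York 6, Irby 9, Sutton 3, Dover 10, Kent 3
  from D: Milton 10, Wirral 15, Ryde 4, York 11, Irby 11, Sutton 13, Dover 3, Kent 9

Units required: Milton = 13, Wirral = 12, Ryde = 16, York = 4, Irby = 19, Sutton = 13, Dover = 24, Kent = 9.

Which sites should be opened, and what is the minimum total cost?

For any fixed open set, each farm goes to its cheapest open site; total = fixed + service.
{B, C, D}: Milton→B 9·13=117, Wirral→B 4·12=48, Ryde→B 2·16=32, York→C 6·4=24, Irby→C 9·19=171, Sutton→C 3·13=39, Dover→D 3·24=72, Kent→C 3·9=27. Service 530; fixed 461; total 991.
{B, D}: service 755 + fixed 240 = 995
{B, C}: service 650 + fixed 369 = 1019
{A, B, C, D}: Milton→B 9·13=117, Wirral→B 4·12=48, Ryde→B 2·16=32, York→C 6·4=24, Irby→C 9·19=171, Sutton→C 3·13=39, Dover→D 3·24=72, Kent→C 3·9=27. Service 530; fixed 636; total 1166.
No other subset beats 991.

Open B, C and D; minimum total cost 991.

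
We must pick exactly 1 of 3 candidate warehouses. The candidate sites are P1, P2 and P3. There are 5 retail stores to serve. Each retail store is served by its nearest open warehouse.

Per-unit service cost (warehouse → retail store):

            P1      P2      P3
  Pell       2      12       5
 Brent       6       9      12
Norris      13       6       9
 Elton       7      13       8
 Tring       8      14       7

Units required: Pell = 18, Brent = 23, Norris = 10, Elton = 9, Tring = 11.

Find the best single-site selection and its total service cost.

Choose P1 only; total service cost 455.

With exactly 1 open, each retail store uses its cheapest among the chosen.
{P1}: Pell→P1 2·18=36, Brent→P1 6·23=138, Norris→P1 13·10=130, Elton→P1 7·9=63, Tring→P1 8·11=88. Service cost 455.
{P3}: service cost 605
{P2}: service cost 754
Among all 3 size-1 choices, {P1} is lowest.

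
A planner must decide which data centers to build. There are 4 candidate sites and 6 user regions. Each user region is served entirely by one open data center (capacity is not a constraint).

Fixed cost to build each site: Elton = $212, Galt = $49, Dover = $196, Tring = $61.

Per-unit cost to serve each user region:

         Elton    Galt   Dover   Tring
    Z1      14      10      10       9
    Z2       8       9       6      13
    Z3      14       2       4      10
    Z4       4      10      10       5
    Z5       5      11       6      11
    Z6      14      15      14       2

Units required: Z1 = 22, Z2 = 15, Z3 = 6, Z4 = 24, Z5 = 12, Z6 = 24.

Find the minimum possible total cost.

For any fixed open set, each user region goes to its cheapest open site; total = fixed + service.
{Galt, Tring}: Z1→Tring 9·22=198, Z2→Galt 9·15=135, Z3→Galt 2·6=12, Z4→Tring 5·24=120, Z5→Galt 11·12=132, Z6→Tring 2·24=48. Service 645; fixed 110; total 755.
{Dover, Tring}: Z1→Tring 9·22=198, Z2→Dover 6·15=90, Z3→Dover 4·6=24, Z4→Tring 5·24=120, Z5→Dover 6·12=72, Z6→Tring 2·24=48. Service 552; fixed 257; total 809.
{Tring}: Z1→Tring 9·22=198, Z2→Tring 13·15=195, Z3→Tring 10·6=60, Z4→Tring 5·24=120, Z5→Tring 11·12=132, Z6→Tring 2·24=48. Service 753; fixed 61; total 814.
{Elton, Galt, Dover, Tring}: service 504 + fixed 518 = 1022
(All 15 nonempty subsets were checked; Galt and Tring is lowest.)

Minimum total cost: 755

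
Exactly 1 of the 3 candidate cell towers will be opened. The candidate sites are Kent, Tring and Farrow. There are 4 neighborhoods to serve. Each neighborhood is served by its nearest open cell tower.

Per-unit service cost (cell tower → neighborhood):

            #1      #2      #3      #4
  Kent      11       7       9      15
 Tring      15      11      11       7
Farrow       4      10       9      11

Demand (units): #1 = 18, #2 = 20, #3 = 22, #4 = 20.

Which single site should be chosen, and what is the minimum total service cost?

With exactly 1 open, each neighborhood uses its cheapest among the chosen.
{Farrow}: #1→Farrow 4·18=72, #2→Farrow 10·20=200, #3→Farrow 9·22=198, #4→Farrow 11·20=220. Service cost 690.
{Kent}: service cost 836
{Tring}: service cost 872
Among all 3 size-1 choices, {Farrow} is lowest.

Choose Farrow only; total service cost 690.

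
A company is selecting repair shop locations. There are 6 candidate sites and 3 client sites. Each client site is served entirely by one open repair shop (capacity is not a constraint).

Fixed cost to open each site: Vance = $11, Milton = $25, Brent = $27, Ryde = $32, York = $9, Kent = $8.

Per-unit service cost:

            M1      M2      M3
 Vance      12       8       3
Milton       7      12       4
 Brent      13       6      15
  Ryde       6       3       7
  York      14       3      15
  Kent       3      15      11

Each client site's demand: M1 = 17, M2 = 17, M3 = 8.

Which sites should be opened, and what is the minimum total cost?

Open Vance, York and Kent; minimum total cost 154.

For any fixed open set, each client site goes to its cheapest open site; total = fixed + service.
{Vance, York, Kent}: M1→Kent 3·17=51, M2→York 3·17=51, M3→Vance 3·8=24. Service 126; fixed 28; total 154.
{Milton, York, Kent}: M1→Kent 3·17=51, M2→York 3·17=51, M3→Milton 4·8=32. Service 134; fixed 42; total 176.
{Vance, Ryde, Kent}: service 126 + fixed 51 = 177
{Vance, Milton, Brent, Ryde, York, Kent}: M1→Kent 3·17=51, M2→Ryde 3·17=51, M3→Vance 3·8=24. Service 126; fixed 112; total 238.
No other subset beats 154.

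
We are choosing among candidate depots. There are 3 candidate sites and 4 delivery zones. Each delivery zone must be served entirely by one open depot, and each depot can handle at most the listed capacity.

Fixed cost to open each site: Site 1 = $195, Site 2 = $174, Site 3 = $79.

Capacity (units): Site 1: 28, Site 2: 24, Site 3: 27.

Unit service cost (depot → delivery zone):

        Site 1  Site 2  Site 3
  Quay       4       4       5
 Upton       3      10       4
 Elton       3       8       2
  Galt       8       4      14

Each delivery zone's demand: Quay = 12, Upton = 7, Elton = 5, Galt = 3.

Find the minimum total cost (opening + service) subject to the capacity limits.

Minimum total cost: 219

Open {Site 3}: Quay→Site 3 5·12=60, Upton→Site 3 4·7=28, Elton→Site 3 2·5=10, Galt→Site 3 14·3=42.
Loads: Site 3 carries 27/27. Service 140; fixed 79; total 219.
Next best feasible plan costs 303.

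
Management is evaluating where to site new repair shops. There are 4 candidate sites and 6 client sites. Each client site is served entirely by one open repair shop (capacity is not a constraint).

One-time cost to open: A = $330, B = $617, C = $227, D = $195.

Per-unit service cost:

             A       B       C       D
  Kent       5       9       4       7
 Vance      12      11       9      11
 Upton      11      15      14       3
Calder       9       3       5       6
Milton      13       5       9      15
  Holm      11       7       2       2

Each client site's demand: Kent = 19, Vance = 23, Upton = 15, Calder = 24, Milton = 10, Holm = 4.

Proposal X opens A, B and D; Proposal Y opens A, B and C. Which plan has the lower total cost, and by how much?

Proposal X: {A, B, D}: Kent→A 5·19=95, Vance→B 11·23=253, Upton→D 3·15=45, Calder→B 3·24=72, Milton→B 5·10=50, Holm→D 2·4=8. Service 523; fixed 1142; total 1665.
Proposal Y: {A, B, C}: Kent→C 4·19=76, Vance→C 9·23=207, Upton→A 11·15=165, Calder→B 3·24=72, Milton→B 5·10=50, Holm→C 2·4=8. Service 578; fixed 1174; total 1752.
Difference: |1665 − 1752| = 87.

Proposal X is cheaper by 87.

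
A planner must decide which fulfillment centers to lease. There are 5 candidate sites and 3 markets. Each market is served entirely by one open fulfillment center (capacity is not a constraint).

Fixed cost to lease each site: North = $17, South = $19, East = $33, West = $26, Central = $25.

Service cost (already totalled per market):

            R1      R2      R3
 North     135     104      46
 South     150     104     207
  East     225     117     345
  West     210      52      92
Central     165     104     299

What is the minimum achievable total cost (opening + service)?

Minimum total cost: 276

For any fixed open set, each market goes to its cheapest open site; total = fixed + service.
{North, West}: R1→North 135, R2→West 52, R3→North 46. Service 233; fixed 43; total 276.
{North, South, West}: R1→North 135, R2→West 52, R3→North 46. Service 233; fixed 62; total 295.
{North, West, Central}: service 233 + fixed 68 = 301
{North, South, East, West, Central}: R1→North 135, R2→West 52, R3→North 46. Service 233; fixed 120; total 353.
No other subset beats 276.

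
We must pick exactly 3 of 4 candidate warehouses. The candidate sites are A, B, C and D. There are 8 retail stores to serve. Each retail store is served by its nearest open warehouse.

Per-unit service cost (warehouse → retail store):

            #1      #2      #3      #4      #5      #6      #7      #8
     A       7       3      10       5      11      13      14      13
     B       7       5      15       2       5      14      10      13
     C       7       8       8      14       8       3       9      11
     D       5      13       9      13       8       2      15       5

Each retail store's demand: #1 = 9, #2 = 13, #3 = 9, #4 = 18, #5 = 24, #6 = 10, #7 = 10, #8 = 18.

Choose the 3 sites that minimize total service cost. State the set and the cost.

With exactly 3 open, each retail store uses its cheapest among the chosen.
{A, B, D}: #1→D 5·9=45, #2→A 3·13=39, #3→D 9·9=81, #4→B 2·18=36, #5→B 5·24=120, #6→D 2·10=20, #7→B 10·10=100, #8→D 5·18=90. Service cost 531.
{B, C, D}: service cost 538
{A, C, D}: service cost 638
Among all 4 size-3 choices, {A, B, D} is lowest.

Choose A, B and D; total service cost 531.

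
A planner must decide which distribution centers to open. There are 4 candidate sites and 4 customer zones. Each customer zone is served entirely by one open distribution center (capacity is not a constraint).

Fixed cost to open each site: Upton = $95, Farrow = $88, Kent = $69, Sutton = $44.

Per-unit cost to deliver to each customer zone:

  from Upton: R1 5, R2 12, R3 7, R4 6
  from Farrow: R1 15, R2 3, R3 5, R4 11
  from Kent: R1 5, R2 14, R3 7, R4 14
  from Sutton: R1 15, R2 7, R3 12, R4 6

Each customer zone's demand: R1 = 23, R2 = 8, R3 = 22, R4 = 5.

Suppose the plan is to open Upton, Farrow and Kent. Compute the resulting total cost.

Total cost: 531

Each customer zone is assigned to its cheapest site among the open ones.
{Upton, Farrow, Kent}: R1→Upton 5·23=115, R2→Farrow 3·8=24, R3→Farrow 5·22=110, R4→Upton 6·5=30. Service 279; fixed 252; total 531.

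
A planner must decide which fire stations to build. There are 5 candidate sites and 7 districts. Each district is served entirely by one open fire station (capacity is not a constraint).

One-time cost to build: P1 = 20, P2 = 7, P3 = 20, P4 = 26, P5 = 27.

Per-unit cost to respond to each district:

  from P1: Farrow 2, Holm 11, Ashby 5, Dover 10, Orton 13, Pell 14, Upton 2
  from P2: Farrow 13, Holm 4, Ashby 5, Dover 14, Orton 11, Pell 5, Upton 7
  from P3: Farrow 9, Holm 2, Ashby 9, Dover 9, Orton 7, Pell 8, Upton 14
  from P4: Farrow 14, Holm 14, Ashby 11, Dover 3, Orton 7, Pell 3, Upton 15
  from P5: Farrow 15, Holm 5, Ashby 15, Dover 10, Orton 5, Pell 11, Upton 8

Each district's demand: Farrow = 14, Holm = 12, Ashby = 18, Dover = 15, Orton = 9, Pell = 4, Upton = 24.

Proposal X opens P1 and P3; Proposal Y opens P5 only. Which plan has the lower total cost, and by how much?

Proposal X: {P1, P3}: Farrow→P1 2·14=28, Holm→P3 2·12=24, Ashby→P1 5·18=90, Dover→P3 9·15=135, Orton→P3 7·9=63, Pell→P3 8·4=32, Upton→P1 2·24=48. Service 420; fixed 40; total 460.
Proposal Y: {P5}: Farrow→P5 15·14=210, Holm→P5 5·12=60, Ashby→P5 15·18=270, Dover→P5 10·15=150, Orton→P5 5·9=45, Pell→P5 11·4=44, Upton→P5 8·24=192. Service 971; fixed 27; total 998.
Difference: |460 − 998| = 538.

Proposal X is cheaper by 538.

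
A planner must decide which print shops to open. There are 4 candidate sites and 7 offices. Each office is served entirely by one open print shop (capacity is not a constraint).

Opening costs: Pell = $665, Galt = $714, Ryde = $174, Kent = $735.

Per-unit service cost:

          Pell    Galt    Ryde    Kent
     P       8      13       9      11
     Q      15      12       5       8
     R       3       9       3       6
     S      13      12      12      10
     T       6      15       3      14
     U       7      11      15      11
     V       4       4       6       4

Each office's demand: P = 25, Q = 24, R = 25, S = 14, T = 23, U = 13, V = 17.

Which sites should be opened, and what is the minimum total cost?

Open Ryde only; minimum total cost 1128.

For any fixed open set, each office goes to its cheapest open site; total = fixed + service.
{Ryde}: P→Ryde 9·25=225, Q→Ryde 5·24=120, R→Ryde 3·25=75, S→Ryde 12·14=168, T→Ryde 3·23=69, U→Ryde 15·13=195, V→Ryde 6·17=102. Service 954; fixed 174; total 1128.
{Pell, Ryde}: service 791 + fixed 839 = 1630
{Ryde, Kent}: P→Ryde 9·25=225, Q→Ryde 5·24=120, R→Ryde 3·25=75, S→Kent 10·14=140, T→Ryde 3·23=69, U→Kent 11·13=143, V→Kent 4·17=68. Service 840; fixed 909; total 1749.
{Pell, Galt, Ryde, Kent}: service 763 + fixed 2288 = 3051
No other subset beats 1128.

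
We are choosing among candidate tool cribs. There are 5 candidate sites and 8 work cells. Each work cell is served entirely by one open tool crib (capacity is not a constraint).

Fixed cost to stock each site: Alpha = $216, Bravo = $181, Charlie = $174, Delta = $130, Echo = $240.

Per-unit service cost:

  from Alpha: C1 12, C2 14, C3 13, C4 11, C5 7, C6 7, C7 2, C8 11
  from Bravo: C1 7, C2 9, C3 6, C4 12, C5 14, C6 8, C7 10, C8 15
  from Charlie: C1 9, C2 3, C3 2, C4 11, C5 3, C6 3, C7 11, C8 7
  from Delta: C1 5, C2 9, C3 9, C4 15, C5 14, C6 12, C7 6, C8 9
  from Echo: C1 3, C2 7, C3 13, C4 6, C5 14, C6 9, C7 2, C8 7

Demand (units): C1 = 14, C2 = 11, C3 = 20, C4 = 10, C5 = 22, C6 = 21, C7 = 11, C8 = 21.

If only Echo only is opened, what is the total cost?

Each work cell is assigned to its cheapest site among the open ones.
{Echo}: C1→Echo 3·14=42, C2→Echo 7·11=77, C3→Echo 13·20=260, C4→Echo 6·10=60, C5→Echo 14·22=308, C6→Echo 9·21=189, C7→Echo 2·11=22, C8→Echo 7·21=147. Service 1105; fixed 240; total 1345.

Total cost: 1345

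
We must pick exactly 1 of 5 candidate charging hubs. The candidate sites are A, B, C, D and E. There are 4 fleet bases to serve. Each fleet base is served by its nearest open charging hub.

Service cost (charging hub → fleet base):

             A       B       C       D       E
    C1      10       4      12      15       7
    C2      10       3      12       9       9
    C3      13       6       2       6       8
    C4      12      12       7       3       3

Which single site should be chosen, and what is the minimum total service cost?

With exactly 1 open, each fleet base uses its cheapest among the chosen.
{B}: C1→B 4, C2→B 3, C3→B 6, C4→B 12. Service cost 25.
{E}: service cost 27
{C}: service cost 33
Among all 5 size-1 choices, {B} is lowest.

Choose B only; total service cost 25.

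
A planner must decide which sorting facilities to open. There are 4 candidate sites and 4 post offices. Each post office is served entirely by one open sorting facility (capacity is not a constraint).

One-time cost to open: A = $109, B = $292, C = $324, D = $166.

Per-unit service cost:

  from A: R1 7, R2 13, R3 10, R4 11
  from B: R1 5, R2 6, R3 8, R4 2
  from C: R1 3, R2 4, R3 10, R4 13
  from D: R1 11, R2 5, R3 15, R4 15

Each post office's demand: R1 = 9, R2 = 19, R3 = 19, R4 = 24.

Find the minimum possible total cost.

For any fixed open set, each post office goes to its cheapest open site; total = fixed + service.
{B}: R1→B 5·9=45, R2→B 6·19=114, R3→B 8·19=152, R4→B 2·24=48. Service 359; fixed 292; total 651.
{A, B}: service 359 + fixed 401 = 760
{B, D}: service 340 + fixed 458 = 798
{A, B, C, D}: R1→C 3·9=27, R2→C 4·19=76, R3→B 8·19=152, R4→B 2·24=48. Service 303; fixed 891; total 1194.
No other subset beats 651.

Minimum total cost: 651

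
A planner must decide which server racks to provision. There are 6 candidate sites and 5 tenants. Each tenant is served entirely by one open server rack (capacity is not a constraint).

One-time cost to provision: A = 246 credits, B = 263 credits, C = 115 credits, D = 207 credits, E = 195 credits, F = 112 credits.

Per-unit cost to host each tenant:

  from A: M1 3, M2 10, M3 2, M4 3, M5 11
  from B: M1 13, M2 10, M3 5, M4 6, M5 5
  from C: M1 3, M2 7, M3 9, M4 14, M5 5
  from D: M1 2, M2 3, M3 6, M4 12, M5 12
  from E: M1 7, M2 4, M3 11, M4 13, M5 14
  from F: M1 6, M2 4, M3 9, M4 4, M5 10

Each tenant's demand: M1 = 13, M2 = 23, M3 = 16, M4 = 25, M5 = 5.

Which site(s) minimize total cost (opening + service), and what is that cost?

For any fixed open set, each tenant goes to its cheapest open site; total = fixed + service.
{F}: M1→F 6·13=78, M2→F 4·23=92, M3→F 9·16=144, M4→F 4·25=100, M5→F 10·5=50. Service 464; fixed 112; total 576.
{C, F}: M1→C 3·13=39, M2→F 4·23=92, M3→C 9·16=144, M4→F 4·25=100, M5→C 5·5=25. Service 400; fixed 227; total 627.
{A, F}: service 288 + fixed 358 = 646
{A, B, C, D, E, F}: M1→D 2·13=26, M2→D 3·23=69, M3→A 2·16=32, M4→A 3·25=75, M5→B 5·5=25. Service 227; fixed 1138; total 1365.
No other subset beats 576.

Open F only; minimum total cost 576.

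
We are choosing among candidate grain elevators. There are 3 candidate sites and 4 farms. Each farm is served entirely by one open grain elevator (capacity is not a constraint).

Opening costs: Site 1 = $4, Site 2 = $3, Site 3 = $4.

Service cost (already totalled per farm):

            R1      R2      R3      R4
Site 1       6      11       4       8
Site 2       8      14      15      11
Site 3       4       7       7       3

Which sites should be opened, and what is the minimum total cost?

For any fixed open set, each farm goes to its cheapest open site; total = fixed + service.
{Site 3}: R1→Site 3 4, R2→Site 3 7, R3→Site 3 7, R4→Site 3 3. Service 21; fixed 4; total 25.
{Site 1, Site 3}: service 18 + fixed 8 = 26
{Site 2, Site 3}: service 21 + fixed 7 = 28
{Site 1, Site 2, Site 3}: service 18 + fixed 11 = 29
No other subset beats 25.

Open Site 3 only; minimum total cost 25.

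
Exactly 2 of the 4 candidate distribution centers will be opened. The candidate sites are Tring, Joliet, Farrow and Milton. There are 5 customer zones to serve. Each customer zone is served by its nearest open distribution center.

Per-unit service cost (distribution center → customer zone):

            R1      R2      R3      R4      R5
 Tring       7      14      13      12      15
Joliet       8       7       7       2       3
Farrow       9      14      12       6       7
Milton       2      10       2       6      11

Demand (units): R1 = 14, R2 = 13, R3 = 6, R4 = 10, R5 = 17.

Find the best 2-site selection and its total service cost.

With exactly 2 open, each customer zone uses its cheapest among the chosen.
{Joliet, Milton}: R1→Milton 2·14=28, R2→Joliet 7·13=91, R3→Milton 2·6=12, R4→Joliet 2·10=20, R5→Joliet 3·17=51. Service cost 202.
{Tring, Joliet}: service cost 302
{Joliet, Farrow}: service cost 316
Among all 6 size-2 choices, {Joliet, Milton} is lowest.

Choose Joliet and Milton; total service cost 202.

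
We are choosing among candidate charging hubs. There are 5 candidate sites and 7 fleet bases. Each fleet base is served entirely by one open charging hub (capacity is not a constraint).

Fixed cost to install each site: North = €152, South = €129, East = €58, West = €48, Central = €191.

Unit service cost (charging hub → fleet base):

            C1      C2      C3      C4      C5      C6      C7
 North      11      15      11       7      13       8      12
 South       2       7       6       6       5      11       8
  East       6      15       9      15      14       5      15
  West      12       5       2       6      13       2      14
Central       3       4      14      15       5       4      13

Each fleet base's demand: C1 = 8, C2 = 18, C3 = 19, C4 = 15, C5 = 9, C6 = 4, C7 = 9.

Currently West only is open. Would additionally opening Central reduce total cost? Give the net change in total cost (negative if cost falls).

Current service cost with {West}: 565.
Adding Central: each fleet base re-picks its cheapest; new service cost 394, saving 171.
Extra fixed cost: 191. Net change = 191 − 171 = 20.
(Totals: 613 → 633.)

No — net change +20 (cost rises by 20).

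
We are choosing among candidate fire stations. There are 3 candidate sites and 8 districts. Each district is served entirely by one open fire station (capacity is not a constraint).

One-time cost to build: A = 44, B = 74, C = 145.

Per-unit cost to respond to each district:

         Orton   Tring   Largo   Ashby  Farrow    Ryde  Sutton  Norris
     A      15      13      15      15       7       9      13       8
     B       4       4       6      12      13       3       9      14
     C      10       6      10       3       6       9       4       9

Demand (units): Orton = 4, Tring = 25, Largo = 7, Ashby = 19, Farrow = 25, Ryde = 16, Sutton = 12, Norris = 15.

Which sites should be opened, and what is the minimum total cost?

Open B and C; minimum total cost 815.

For any fixed open set, each district goes to its cheapest open site; total = fixed + service.
{B, C}: Orton→B 4·4=16, Tring→B 4·25=100, Largo→B 6·7=42, Ashby→C 3·19=57, Farrow→C 6·25=150, Ryde→B 3·16=48, Sutton→C 4·12=48, Norris→C 9·15=135. Service 596; fixed 219; total 815.
{A, B, C}: Orton→B 4·4=16, Tring→B 4·25=100, Largo→B 6·7=42, Ashby→C 3·19=57, Farrow→C 6·25=150, Ryde→B 3·16=48, Sutton→C 4·12=48, Norris→A 8·15=120. Service 581; fixed 263; total 844.
{C}: Orton→C 10·4=40, Tring→C 6·25=150, Largo→C 10·7=70, Ashby→C 3·19=57, Farrow→C 6·25=150, Ryde→C 9·16=144, Sutton→C 4·12=48, Norris→C 9·15=135. Service 794; fixed 145; total 939.
{A}: service 1370 + fixed 44 = 1414
(All 7 nonempty subsets were checked; B and C is lowest.)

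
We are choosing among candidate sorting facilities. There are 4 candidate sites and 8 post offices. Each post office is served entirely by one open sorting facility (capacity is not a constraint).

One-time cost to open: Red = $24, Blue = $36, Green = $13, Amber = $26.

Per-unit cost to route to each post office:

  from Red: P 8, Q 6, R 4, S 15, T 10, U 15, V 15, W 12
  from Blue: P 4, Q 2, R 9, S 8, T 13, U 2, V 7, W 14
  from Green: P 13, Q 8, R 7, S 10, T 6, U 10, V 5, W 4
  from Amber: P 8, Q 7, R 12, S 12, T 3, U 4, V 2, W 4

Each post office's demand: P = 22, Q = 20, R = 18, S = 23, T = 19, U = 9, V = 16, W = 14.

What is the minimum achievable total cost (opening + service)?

For any fixed open set, each post office goes to its cheapest open site; total = fixed + service.
{Red, Blue, Amber}: P→Blue 4·22=88, Q→Blue 2·20=40, R→Red 4·18=72, S→Blue 8·23=184, T→Amber 3·19=57, U→Blue 2·9=18, V→Amber 2·16=32, W→Amber 4·14=56. Service 547; fixed 86; total 633.
{Red, Blue, Green, Amber}: service 547 + fixed 99 = 646
{Blue, Green, Amber}: P→Blue 4·22=88, Q→Blue 2·20=40, R→Green 7·18=126, S→Blue 8·23=184, T→Amber 3·19=57, U→Blue 2·9=18, V→Amber 2·16=32, W→Green 4·14=56. Service 601; fixed 75; total 676.
{Green}: P→Green 13·22=286, Q→Green 8·20=160, R→Green 7·18=126, S→Green 10·23=230, T→Green 6·19=114, U→Green 10·9=90, V→Green 5·16=80, W→Green 4·14=56. Service 1142; fixed 13; total 1155.
No other subset beats 633.

Minimum total cost: 633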